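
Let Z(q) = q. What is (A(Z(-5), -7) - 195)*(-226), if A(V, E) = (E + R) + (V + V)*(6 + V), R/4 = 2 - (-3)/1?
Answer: 43392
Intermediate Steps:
R = 20 (R = 4*(2 - (-3)/1) = 4*(2 - (-3)) = 4*(2 - 1*(-3)) = 4*(2 + 3) = 4*5 = 20)
A(V, E) = 20 + E + 2*V*(6 + V) (A(V, E) = (E + 20) + (V + V)*(6 + V) = (20 + E) + (2*V)*(6 + V) = (20 + E) + 2*V*(6 + V) = 20 + E + 2*V*(6 + V))
(A(Z(-5), -7) - 195)*(-226) = ((20 - 7 + 2*(-5)² + 12*(-5)) - 195)*(-226) = ((20 - 7 + 2*25 - 60) - 195)*(-226) = ((20 - 7 + 50 - 60) - 195)*(-226) = (3 - 195)*(-226) = -192*(-226) = 43392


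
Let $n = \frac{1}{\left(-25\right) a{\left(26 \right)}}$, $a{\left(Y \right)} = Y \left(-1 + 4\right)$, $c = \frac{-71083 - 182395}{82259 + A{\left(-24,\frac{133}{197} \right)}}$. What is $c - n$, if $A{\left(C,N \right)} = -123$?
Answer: $- \frac{123549991}{40041300} \approx -3.0856$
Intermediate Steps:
$c = - \frac{126739}{41068}$ ($c = \frac{-71083 - 182395}{82259 - 123} = - \frac{253478}{82136} = \left(-253478\right) \frac{1}{82136} = - \frac{126739}{41068} \approx -3.0861$)
$a{\left(Y \right)} = 3 Y$ ($a{\left(Y \right)} = Y 3 = 3 Y$)
$n = - \frac{1}{1950}$ ($n = \frac{1}{\left(-25\right) 3 \cdot 26} = \frac{1}{\left(-25\right) 78} = \frac{1}{-1950} = - \frac{1}{1950} \approx -0.00051282$)
$c - n = - \frac{126739}{41068} - - \frac{1}{1950} = - \frac{126739}{41068} + \frac{1}{1950} = - \frac{123549991}{40041300}$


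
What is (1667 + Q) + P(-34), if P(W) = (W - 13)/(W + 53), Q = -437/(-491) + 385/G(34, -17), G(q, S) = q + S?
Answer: 267715038/158593 ≈ 1688.1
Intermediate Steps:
G(q, S) = S + q
Q = 196464/8347 (Q = -437/(-491) + 385/(-17 + 34) = -437*(-1/491) + 385/17 = 437/491 + 385*(1/17) = 437/491 + 385/17 = 196464/8347 ≈ 23.537)
P(W) = (-13 + W)/(53 + W)
(1667 + Q) + P(-34) = (1667 + 196464/8347) + (-13 - 34)/(53 - 34) = 14110913/8347 - 47/19 = 267715038/158593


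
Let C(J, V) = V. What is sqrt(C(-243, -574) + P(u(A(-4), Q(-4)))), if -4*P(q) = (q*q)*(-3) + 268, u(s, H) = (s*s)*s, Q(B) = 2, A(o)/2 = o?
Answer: sqrt(195967) ≈ 442.68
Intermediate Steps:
A(o) = 2*o
u(s, H) = s**3 (u(s, H) = s**2*s = s**3)
P(q) = -67 + 3*q**2/4 (P(q) = -((q*q)*(-3) + 268)/4 = -(q**2*(-3) + 268)/4 = -(-3*q**2 + 268)/4 = -(268 - 3*q**2)/4 = -67 + 3*q**2/4)
sqrt(C(-243, -574) + P(u(A(-4), Q(-4)))) = sqrt(-574 + (-67 + 3*((2*(-4))**3)**2/4)) = sqrt(-574 + (-67 + 3*((-8)**3)**2/4)) = sqrt(-574 + (-67 + (3/4)*(-512)**2)) = sqrt(-574 + (-67 + (3/4)*262144)) = sqrt(-574 + (-67 + 196608)) = sqrt(-574 + 196541) = sqrt(195967)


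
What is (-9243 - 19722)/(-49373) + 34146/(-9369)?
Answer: -157168597/51397293 ≈ -3.0579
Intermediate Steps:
(-9243 - 19722)/(-49373) + 34146/(-9369) = -28965*(-1/49373) + 34146*(-1/9369) = 28965/49373 - 3794/1041 = -157168597/51397293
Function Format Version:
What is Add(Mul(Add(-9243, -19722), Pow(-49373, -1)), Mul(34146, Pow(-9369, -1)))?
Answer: Rational(-157168597, 51397293) ≈ -3.0579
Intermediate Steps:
Add(Mul(Add(-9243, -19722), Pow(-49373, -1)), Mul(34146, Pow(-9369, -1))) = Add(Mul(-28965, Rational(-1, 49373)), Mul(34146, Rational(-1, 9369))) = Add(Rational(28965, 49373), Rational(-3794, 1041)) = Rational(-157168597, 51397293)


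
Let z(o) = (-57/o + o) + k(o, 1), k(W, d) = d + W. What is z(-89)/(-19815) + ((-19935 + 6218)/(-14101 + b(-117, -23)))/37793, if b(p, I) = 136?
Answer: 553880895941/62050478055405 ≈ 0.0089263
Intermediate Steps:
k(W, d) = W + d
z(o) = 1 - 57/o + 2*o (z(o) = (-57/o + o) + (o + 1) = (o - 57/o) + (1 + o) = 1 - 57/o + 2*o)
z(-89)/(-19815) + ((-19935 + 6218)/(-14101 + b(-117, -23)))/37793 = (1 - 57/(-89) + 2*(-89))/(-19815) + ((-19935 + 6218)/(-14101 + 136))/37793 = (1 - 57*(-1/89) - 178)*(-1/19815) - 13717/(-13965)*(1/37793) = (1 + 57/89 - 178)*(-1/19815) - 13717*(-1/13965)*(1/37793) = -15696/89*(-1/19815) + (13717/13965)*(1/37793) = 5232/587845 + 13717/527779245 = 553880895941/62050478055405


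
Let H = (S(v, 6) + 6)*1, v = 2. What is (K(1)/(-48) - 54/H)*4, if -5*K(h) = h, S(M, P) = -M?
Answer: -3239/60 ≈ -53.983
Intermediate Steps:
K(h) = -h/5
H = 4 (H = (-1*2 + 6)*1 = (-2 + 6)*1 = 4*1 = 4)
(K(1)/(-48) - 54/H)*4 = (-⅕*1/(-48) - 54/4)*4 = (-⅕*(-1/48) - 54*¼)*4 = (1/240 - 27/2)*4 = -3239/240*4 = -3239/60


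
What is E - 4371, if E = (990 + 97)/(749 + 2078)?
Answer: -12355730/2827 ≈ -4370.6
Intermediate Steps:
E = 1087/2827 ≈ 0.38451
E - 4371 = 1087/2827 - 4371 = -12355730/2827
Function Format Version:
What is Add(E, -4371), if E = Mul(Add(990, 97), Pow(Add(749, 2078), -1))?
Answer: Rational(-12355730, 2827) ≈ -4370.6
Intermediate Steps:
E = Rational(1087, 2827) (E = Mul(1087, Pow(2827, -1)) = Mul(1087, Rational(1, 2827)) = Rational(1087, 2827) ≈ 0.38451)
Add(E, -4371) = Add(Rational(1087, 2827), -4371) = Rational(-12355730, 2827)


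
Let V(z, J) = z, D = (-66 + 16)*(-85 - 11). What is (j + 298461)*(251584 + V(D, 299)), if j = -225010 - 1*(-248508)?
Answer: 82545136256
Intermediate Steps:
D = 4800 (D = -50*(-96) = 4800)
j = 23498 (j = -225010 + 248508 = 23498)
(j + 298461)*(251584 + V(D, 299)) = (23498 + 298461)*(251584 + 4800) = 321959*256384 = 82545136256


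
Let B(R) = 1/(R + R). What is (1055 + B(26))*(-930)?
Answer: -25510365/26 ≈ -9.8117e+5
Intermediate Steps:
B(R) = 1/(2*R)
(1055 + B(26))*(-930) = (1055 + (½)/26)*(-930) = (1055 + (½)*(1/26))*(-930) = (1055 + 1/52)*(-930) = (54861/52)*(-930) = -25510365/26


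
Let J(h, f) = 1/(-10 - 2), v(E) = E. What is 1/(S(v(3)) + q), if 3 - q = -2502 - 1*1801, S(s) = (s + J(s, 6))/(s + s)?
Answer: 72/310067 ≈ 0.00023221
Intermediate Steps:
J(h, f) = -1/12 (J(h, f) = 1/(-12) = -1/12)
S(s) = (-1/12 + s)/(2*s) (S(s) = (s - 1/12)/(s + s) = (-1/12 + s)/((2*s)) = (-1/12 + s)*(1/(2*s)) = (-1/12 + s)/(2*s))
q = 4306 (q = 3 - (-2502 - 1*1801) = 3 - (-2502 - 1801) = 3 - 1*(-4303) = 3 + 4303 = 4306)
1/(S(v(3)) + q) = 1/((1/24)*(-1 + 12*3)/3 + 4306) = 1/((1/24)*(⅓)*(-1 + 36) + 4306) = 1/((1/24)*(⅓)*35 + 4306) = 1/(35/72 + 4306) = 1/(310067/72) = 72/310067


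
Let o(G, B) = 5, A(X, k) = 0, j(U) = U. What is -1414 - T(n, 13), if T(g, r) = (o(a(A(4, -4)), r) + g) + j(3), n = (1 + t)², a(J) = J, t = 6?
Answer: -1471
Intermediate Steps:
n = 49 (n = (1 + 6)² = 7² = 49)
T(g, r) = 8 + g (T(g, r) = (5 + g) + 3 = 8 + g)
-1414 - T(n, 13) = -1414 - (8 + 49) = -1414 - 1*57 = -1414 - 57 = -1471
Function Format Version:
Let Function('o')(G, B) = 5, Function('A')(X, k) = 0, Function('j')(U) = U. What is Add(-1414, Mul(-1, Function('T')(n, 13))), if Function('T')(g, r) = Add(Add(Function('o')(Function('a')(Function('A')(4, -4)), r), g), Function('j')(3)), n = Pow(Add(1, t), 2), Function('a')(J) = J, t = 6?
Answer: -1471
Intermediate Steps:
n = 49 (n = Pow(Add(1, 6), 2) = Pow(7, 2) = 49)
Function('T')(g, r) = Add(8, g) (Function('T')(g, r) = Add(Add(5, g), 3) = Add(8, g))
Add(-1414, Mul(-1, Function('T')(n, 13))) = Add(-1414, Mul(-1, Add(8, 49))) = Add(-1414, Mul(-1, 57)) = Add(-1414, -57) = -1471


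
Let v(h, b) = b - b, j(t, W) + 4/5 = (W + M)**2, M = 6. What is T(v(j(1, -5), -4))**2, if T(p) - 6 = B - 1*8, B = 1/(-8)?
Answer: 289/64 ≈ 4.5156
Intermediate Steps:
B = -1/8 ≈ -0.12500
j(t, W) = -4/5 + (6 + W)**2 (j(t, W) = -4/5 + (W + 6)**2 = -4/5 + (6 + W)**2)
v(h, b) = 0
T(p) = -17/8 (T(p) = 6 + (-1/8 - 1*8) = 6 + (-1/8 - 8) = 6 - 65/8 = -17/8)
T(v(j(1, -5), -4))**2 = (-17/8)**2 = 289/64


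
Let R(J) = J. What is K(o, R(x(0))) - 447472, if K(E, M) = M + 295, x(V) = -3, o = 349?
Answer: -447180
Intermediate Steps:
K(E, M) = 295 + M
K(o, R(x(0))) - 447472 = (295 - 3) - 447472 = 292 - 447472 = -447180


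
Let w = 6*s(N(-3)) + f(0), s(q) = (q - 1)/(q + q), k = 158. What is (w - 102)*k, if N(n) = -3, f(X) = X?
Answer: -15484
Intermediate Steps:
s(q) = (-1 + q)/(2*q) (s(q) = (-1 + q)/((2*q)) = (-1 + q)*(1/(2*q)) = (-1 + q)/(2*q))
w = 4 (w = 6*((1/2)*(-1 - 3)/(-3)) + 0 = 6*((1/2)*(-1/3)*(-4)) + 0 = 6*(2/3) + 0 = 4 + 0 = 4)
(w - 102)*k = (4 - 102)*158 = -98*158 = -15484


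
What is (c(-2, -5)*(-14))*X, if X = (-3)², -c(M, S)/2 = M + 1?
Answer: -252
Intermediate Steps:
c(M, S) = -2 - 2*M (c(M, S) = -2*(M + 1) = -2*(1 + M) = -2 - 2*M)
X = 9
(c(-2, -5)*(-14))*X = ((-2 - 2*(-2))*(-14))*9 = ((-2 + 4)*(-14))*9 = (2*(-14))*9 = -28*9 = -252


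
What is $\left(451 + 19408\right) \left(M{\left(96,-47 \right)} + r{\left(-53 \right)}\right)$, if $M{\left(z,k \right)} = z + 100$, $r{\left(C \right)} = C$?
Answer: $2839837$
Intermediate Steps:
$M{\left(z,k \right)} = 100 + z$
$\left(451 + 19408\right) \left(M{\left(96,-47 \right)} + r{\left(-53 \right)}\right) = \left(451 + 19408\right) \left(\left(100 + 96\right) - 53\right) = 19859 \left(196 - 53\right) = 19859 \cdot 143 = 2839837$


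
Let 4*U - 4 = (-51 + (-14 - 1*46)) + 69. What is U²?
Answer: 361/4 ≈ 90.250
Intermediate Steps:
U = -19/2 (U = 1 + ((-51 + (-14 - 1*46)) + 69)/4 = 1 + ((-51 + (-14 - 46)) + 69)/4 = 1 + ((-51 - 60) + 69)/4 = 1 + (-111 + 69)/4 = 1 + (¼)*(-42) = 1 - 21/2 = -19/2 ≈ -9.5000)
U² = (-19/2)² = 361/4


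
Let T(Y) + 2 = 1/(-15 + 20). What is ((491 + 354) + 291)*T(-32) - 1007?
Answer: -15259/5 ≈ -3051.8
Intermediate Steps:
T(Y) = -9/5 (T(Y) = -2 + 1/(-15 + 20) = -2 + 1/5 = -2 + ⅕ = -9/5)
((491 + 354) + 291)*T(-32) - 1007 = ((491 + 354) + 291)*(-9/5) - 1007 = (845 + 291)*(-9/5) - 1007 = 1136*(-9/5) - 1007 = -10224/5 - 1007 = -15259/5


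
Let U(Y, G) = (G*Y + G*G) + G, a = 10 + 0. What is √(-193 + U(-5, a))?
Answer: I*√133 ≈ 11.533*I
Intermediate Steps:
a = 10
U(Y, G) = G + G² + G*Y (U(Y, G) = (G*Y + G²) + G = (G² + G*Y) + G = G + G² + G*Y)
√(-193 + U(-5, a)) = √(-193 + 10*(1 + 10 - 5)) = √(-193 + 10*6) = √(-193 + 60) = √(-133) = I*√133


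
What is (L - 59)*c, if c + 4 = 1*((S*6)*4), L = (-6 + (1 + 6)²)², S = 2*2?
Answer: 164680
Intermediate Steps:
S = 4
L = 1849 (L = (-6 + 7²)² = (-6 + 49)² = 43² = 1849)
c = 92 (c = -4 + 1*((4*6)*4) = -4 + 1*(24*4) = -4 + 1*96 = -4 + 96 = 92)
(L - 59)*c = (1849 - 59)*92 = 1790*92 = 164680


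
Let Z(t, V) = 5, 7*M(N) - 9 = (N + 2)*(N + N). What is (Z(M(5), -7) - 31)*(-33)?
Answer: 858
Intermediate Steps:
M(N) = 9/7 + 2*N*(2 + N)/7 (M(N) = 9/7 + ((N + 2)*(N + N))/7 = 9/7 + ((2 + N)*(2*N))/7 = 9/7 + (2*N*(2 + N))/7 = 9/7 + 2*N*(2 + N)/7)
(Z(M(5), -7) - 31)*(-33) = (5 - 31)*(-33) = -26*(-33) = 858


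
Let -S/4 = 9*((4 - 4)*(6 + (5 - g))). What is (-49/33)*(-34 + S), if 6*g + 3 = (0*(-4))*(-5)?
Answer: 1666/33 ≈ 50.485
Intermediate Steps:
g = -½ (g = -½ + ((0*(-4))*(-5))/6 = -½ + (0*(-5))/6 = -½ + (⅙)*0 = -½ + 0 = -½ ≈ -0.50000)
S = 0 (S = -36*(4 - 4)*(6 + (5 - 1*(-½))) = -36*0*(6 + (5 + ½)) = -36*0*(6 + 11/2) = -36*0*(23/2) = -36*0 = -4*0 = 0)
(-49/33)*(-34 + S) = (-49/33)*(-34 + 0) = -49*1/33*(-34) = -49/33*(-34) = 1666/33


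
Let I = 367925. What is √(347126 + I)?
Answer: √715051 ≈ 845.61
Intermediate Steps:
√(347126 + I) = √(347126 + 367925) = √715051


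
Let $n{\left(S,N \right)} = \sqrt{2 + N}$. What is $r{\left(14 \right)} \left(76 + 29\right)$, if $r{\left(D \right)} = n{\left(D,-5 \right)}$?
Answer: $105 i \sqrt{3} \approx 181.87 i$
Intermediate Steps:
$r{\left(D \right)} = i \sqrt{3}$ ($r{\left(D \right)} = \sqrt{2 - 5} = \sqrt{-3} = i \sqrt{3}$)
$r{\left(14 \right)} \left(76 + 29\right) = i \sqrt{3} \left(76 + 29\right) = i \sqrt{3} \cdot 105 = 105 i \sqrt{3}$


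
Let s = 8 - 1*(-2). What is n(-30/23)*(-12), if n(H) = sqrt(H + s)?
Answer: -120*sqrt(46)/23 ≈ -35.386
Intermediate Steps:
s = 10 (s = 8 + 2 = 10)
n(H) = sqrt(10 + H) (n(H) = sqrt(H + 10) = sqrt(10 + H))
n(-30/23)*(-12) = sqrt(10 - 30/23)*(-12) = sqrt(200/23)*(-12) = (10*sqrt(46)/23)*(-12) = -120*sqrt(46)/23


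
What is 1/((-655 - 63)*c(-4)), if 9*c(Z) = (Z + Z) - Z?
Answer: 9/2872 ≈ 0.0031337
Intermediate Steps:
c(Z) = Z/9 (c(Z) = ((Z + Z) - Z)/9 = (2*Z - Z)/9 = Z/9)
1/((-655 - 63)*c(-4)) = 1/((-655 - 63)*(((⅑)*(-4)))) = 1/((-718)*(-4/9)) = -1/718*(-9/4) = 9/2872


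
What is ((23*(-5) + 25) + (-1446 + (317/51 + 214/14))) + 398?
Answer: -398590/357 ≈ -1116.5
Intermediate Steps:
((23*(-5) + 25) + (-1446 + (317/51 + 214/14))) + 398 = ((-115 + 25) + (-1446 + (317*(1/51) + 214*(1/14)))) + 398 = (-90 + (-1446 + (317/51 + 107/7))) + 398 = (-90 + (-1446 + 7676/357)) + 398 = (-90 - 508546/357) + 398 = -540676/357 + 398 = -398590/357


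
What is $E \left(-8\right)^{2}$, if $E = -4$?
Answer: $-256$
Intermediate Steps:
$E \left(-8\right)^{2} = - 4 \left(-8\right)^{2} = \left(-4\right) 64 = -256$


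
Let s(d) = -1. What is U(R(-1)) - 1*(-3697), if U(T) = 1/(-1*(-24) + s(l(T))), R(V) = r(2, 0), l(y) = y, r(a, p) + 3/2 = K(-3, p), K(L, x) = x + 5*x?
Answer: 85032/23 ≈ 3697.0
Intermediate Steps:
K(L, x) = 6*x
r(a, p) = -3/2 + 6*p
R(V) = -3/2 (R(V) = -3/2 + 6*0 = -3/2 + 0 = -3/2)
U(T) = 1/23 (U(T) = 1/(-1*(-24) - 1) = 1/(24 - 1) = 1/23)
U(R(-1)) - 1*(-3697) = 1/23 - 1*(-3697) = 1/23 + 3697 = 85032/23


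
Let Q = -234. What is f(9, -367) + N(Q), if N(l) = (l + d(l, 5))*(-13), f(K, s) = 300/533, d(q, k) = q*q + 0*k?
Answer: -377782638/533 ≈ -7.0879e+5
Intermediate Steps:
d(q, k) = q² (d(q, k) = q² + 0 = q²)
f(K, s) = 300/533 (f(K, s) = 300*(1/533) = 300/533)
N(l) = -13*l - 13*l² (N(l) = (l + l²)*(-13) = -13*l - 13*l²)
f(9, -367) + N(Q) = 300/533 + 13*(-234)*(-1 - 1*(-234)) = 300/533 + 13*(-234)*(-1 + 234) = 300/533 + 13*(-234)*233 = 300/533 - 708786 = -377782638/533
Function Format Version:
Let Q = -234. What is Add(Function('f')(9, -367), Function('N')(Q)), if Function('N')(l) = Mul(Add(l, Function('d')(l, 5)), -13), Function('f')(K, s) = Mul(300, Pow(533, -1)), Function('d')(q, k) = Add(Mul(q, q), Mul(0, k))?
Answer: Rational(-377782638, 533) ≈ -7.0879e+5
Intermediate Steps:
Function('d')(q, k) = Pow(q, 2) (Function('d')(q, k) = Add(Pow(q, 2), 0) = Pow(q, 2))
Function('f')(K, s) = Rational(300, 533) (Function('f')(K, s) = Mul(300, Rational(1, 533)) = Rational(300, 533))
Function('N')(l) = Add(Mul(-13, l), Mul(-13, Pow(l, 2))) (Function('N')(l) = Mul(Add(l, Pow(l, 2)), -13) = Add(Mul(-13, l), Mul(-13, Pow(l, 2))))
Add(Function('f')(9, -367), Function('N')(Q)) = Add(Rational(300, 533), Mul(13, -234, Add(-1, Mul(-1, -234)))) = Add(Rational(300, 533), Mul(13, -234, Add(-1, 234))) = Add(Rational(300, 533), Mul(13, -234, 233)) = Add(Rational(300, 533), -708786) = Rational(-377782638, 533)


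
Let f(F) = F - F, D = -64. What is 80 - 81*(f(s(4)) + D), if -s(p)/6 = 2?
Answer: 5264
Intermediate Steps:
s(p) = -12 (s(p) = -6*2 = -12)
f(F) = 0
80 - 81*(f(s(4)) + D) = 80 - 81*(0 - 64) = 80 - 81*(-64) = 80 + 5184 = 5264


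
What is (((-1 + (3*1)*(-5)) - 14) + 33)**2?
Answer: 9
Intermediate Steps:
(((-1 + (3*1)*(-5)) - 14) + 33)**2 = (((-1 + 3*(-5)) - 14) + 33)**2 = (((-1 - 15) - 14) + 33)**2 = ((-16 - 14) + 33)**2 = (-30 + 33)**2 = 3**2 = 9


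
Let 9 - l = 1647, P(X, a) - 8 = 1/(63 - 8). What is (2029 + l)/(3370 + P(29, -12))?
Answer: 21505/185791 ≈ 0.11575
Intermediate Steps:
P(X, a) = 441/55 (P(X, a) = 8 + 1/(63 - 8) = 8 + 1/55 = 441/55)
l = -1638 (l = 9 - 1*1647 = 9 - 1647 = -1638)
(2029 + l)/(3370 + P(29, -12)) = (2029 - 1638)/(3370 + 441/55) = 391/(185791/55) = 391*(55/185791) = 21505/185791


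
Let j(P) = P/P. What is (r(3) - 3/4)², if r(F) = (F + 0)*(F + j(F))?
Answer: 2025/16 ≈ 126.56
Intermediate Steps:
j(P) = 1
r(F) = F*(1 + F) (r(F) = (F + 0)*(F + 1) = F*(1 + F))
(r(3) - 3/4)² = (3*(1 + 3) - 3/4)² = (3*4 - 3*¼)² = (12 - ¾)² = (45/4)² = 2025/16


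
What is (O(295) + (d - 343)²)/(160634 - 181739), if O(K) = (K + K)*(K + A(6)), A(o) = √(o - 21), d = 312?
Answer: -58337/7035 - 118*I*√15/4221 ≈ -8.2924 - 0.10827*I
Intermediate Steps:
A(o) = √(-21 + o)
O(K) = 2*K*(K + I*√15) (O(K) = (K + K)*(K + √(-21 + 6)) = (2*K)*(K + √(-15)) = (2*K)*(K + I*√15) = 2*K*(K + I*√15))
(O(295) + (d - 343)²)/(160634 - 181739) = (2*295*(295 + I*√15) + (312 - 343)²)/(160634 - 181739) = ((174050 + 590*I*√15) + (-31)²)/(-21105) = ((174050 + 590*I*√15) + 961)*(-1/21105) = (175011 + 590*I*√15)*(-1/21105) = -58337/7035 - 118*I*√15/4221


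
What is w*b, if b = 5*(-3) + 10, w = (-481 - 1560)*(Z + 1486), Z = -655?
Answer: 8480355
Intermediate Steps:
w = -1696071 (w = (-481 - 1560)*(-655 + 1486) = -2041*831 = -1696071)
b = -5 (b = -15 + 10 = -5)
w*b = -1696071*(-5) = 8480355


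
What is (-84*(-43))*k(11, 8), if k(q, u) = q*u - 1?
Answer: 314244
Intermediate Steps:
k(q, u) = -1 + q*u
(-84*(-43))*k(11, 8) = (-84*(-43))*(-1 + 11*8) = 3612*(-1 + 88) = 3612*87 = 314244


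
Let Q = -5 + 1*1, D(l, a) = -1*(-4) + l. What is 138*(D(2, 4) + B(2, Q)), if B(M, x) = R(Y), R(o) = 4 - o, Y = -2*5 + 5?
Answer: 2070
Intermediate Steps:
D(l, a) = 4 + l
Y = -5 (Y = -10 + 5 = -5)
Q = -4 (Q = -5 + 1 = -4)
B(M, x) = 9 (B(M, x) = 4 - 1*(-5) = 4 + 5 = 9)
138*(D(2, 4) + B(2, Q)) = 138*((4 + 2) + 9) = 138*(6 + 9) = 138*15 = 2070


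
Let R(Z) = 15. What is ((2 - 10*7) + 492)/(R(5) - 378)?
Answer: -424/363 ≈ -1.1680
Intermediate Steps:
((2 - 10*7) + 492)/(R(5) - 378) = ((2 - 10*7) + 492)/(15 - 378) = ((2 - 70) + 492)/(-363) = (-68 + 492)*(-1/363) = 424*(-1/363) = -424/363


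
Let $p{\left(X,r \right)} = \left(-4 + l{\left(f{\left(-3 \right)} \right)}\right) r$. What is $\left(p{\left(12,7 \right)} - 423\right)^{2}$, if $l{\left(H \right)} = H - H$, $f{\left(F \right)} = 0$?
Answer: $203401$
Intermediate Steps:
$l{\left(H \right)} = 0$
$p{\left(X,r \right)} = - 4 r$ ($p{\left(X,r \right)} = \left(-4 + 0\right) r = - 4 r$)
$\left(p{\left(12,7 \right)} - 423\right)^{2} = \left(\left(-4\right) 7 - 423\right)^{2} = \left(-28 - 423\right)^{2} = \left(-451\right)^{2} = 203401$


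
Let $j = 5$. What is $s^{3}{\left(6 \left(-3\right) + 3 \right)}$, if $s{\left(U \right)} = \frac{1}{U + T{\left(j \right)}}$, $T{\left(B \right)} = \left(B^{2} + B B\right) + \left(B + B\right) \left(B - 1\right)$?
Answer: $\frac{1}{421875} \approx 2.3704 \cdot 10^{-6}$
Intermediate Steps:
$T{\left(B \right)} = 2 B^{2} + 2 B \left(-1 + B\right)$ ($T{\left(B \right)} = \left(B^{2} + B^{2}\right) + 2 B \left(-1 + B\right) = 2 B^{2} + 2 B \left(-1 + B\right)$)
$s{\left(U \right)} = \frac{1}{90 + U}$ ($s{\left(U \right)} = \frac{1}{U + 2 \cdot 5 \left(-1 + 2 \cdot 5\right)} = \frac{1}{U + 2 \cdot 5 \left(-1 + 10\right)} = \frac{1}{U + 2 \cdot 5 \cdot 9} = \frac{1}{U + 90} = \frac{1}{90 + U}$)
$s^{3}{\left(6 \left(-3\right) + 3 \right)} = \left(\frac{1}{90 + \left(6 \left(-3\right) + 3\right)}\right)^{3} = \left(\frac{1}{90 + \left(-18 + 3\right)}\right)^{3} = \left(\frac{1}{90 - 15}\right)^{3} = \left(\frac{1}{75}\right)^{3} = \frac{1}{421875}$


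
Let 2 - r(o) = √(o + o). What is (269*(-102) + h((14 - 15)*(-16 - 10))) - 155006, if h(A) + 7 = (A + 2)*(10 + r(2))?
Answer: -182171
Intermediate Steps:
r(o) = 2 - √2*√o (r(o) = 2 - √(o + o) = 2 - √(2*o) = 2 - √2*√o)
h(A) = 13 + 10*A (h(A) = -7 + (A + 2)*(10 + (2 - √2*√2)) = -7 + (2 + A)*(10 + (2 - 2)) = -7 + (2 + A)*(10 + 0) = -7 + (2 + A)*10 = -7 + (20 + 10*A) = 13 + 10*A)
(269*(-102) + h((14 - 15)*(-16 - 10))) - 155006 = (269*(-102) + (13 + 10*((14 - 15)*(-16 - 10)))) - 155006 = (-27438 + (13 + 10*(-1*(-26)))) - 155006 = (-27438 + (13 + 10*26)) - 155006 = (-27438 + (13 + 260)) - 155006 = (-27438 + 273) - 155006 = -27165 - 155006 = -182171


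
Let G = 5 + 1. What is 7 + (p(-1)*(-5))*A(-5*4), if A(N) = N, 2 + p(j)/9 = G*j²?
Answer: 3607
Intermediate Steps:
G = 6
p(j) = -18 + 54*j² (p(j) = -18 + 9*(6*j²) = -18 + 54*j²)
7 + (p(-1)*(-5))*A(-5*4) = 7 + ((-18 + 54*(-1)²)*(-5))*(-5*4) = 7 + ((-18 + 54*1)*(-5))*(-20) = 7 + ((-18 + 54)*(-5))*(-20) = 7 + (36*(-5))*(-20) = 7 - 180*(-20) = 7 + 3600 = 3607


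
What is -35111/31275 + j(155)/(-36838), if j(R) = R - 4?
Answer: -1298141543/1152108450 ≈ -1.1268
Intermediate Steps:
j(R) = -4 + R
-35111/31275 + j(155)/(-36838) = -35111/31275 + (-4 + 155)/(-36838) = -35111*1/31275 + 151*(-1/36838) = -35111/31275 - 151/36838 = -1298141543/1152108450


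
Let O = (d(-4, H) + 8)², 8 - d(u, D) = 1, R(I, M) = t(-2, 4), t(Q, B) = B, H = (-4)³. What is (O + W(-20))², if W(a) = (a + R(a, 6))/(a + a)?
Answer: 1270129/25 ≈ 50805.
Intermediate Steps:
H = -64
R(I, M) = 4
d(u, D) = 7 (d(u, D) = 8 - 1*1 = 8 - 1 = 7)
O = 225 (O = (7 + 8)² = 15² = 225)
W(a) = (4 + a)/(2*a) (W(a) = (a + 4)/(a + a) = (4 + a)/((2*a)) = (4 + a)*(1/(2*a)) = (4 + a)/(2*a))
(O + W(-20))² = (225 + (½)*(4 - 20)/(-20))² = (225 + (½)*(-1/20)*(-16))² = (225 + ⅖)² = (1127/5)² = 1270129/25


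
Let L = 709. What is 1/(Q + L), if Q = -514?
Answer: 1/195 ≈ 0.0051282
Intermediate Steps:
1/(Q + L) = 1/(-514 + 709) = 1/195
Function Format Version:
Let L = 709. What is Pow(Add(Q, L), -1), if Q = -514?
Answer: Rational(1, 195) ≈ 0.0051282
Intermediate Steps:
Pow(Add(Q, L), -1) = Pow(Add(-514, 709), -1) = Pow(195, -1) = Rational(1, 195)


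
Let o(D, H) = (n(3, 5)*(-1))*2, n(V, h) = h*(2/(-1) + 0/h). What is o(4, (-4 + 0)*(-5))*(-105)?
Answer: -2100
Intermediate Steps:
n(V, h) = -2*h (n(V, h) = h*(2*(-1) + 0) = h*(-2 + 0) = h*(-2) = -2*h)
o(D, H) = 20 (o(D, H) = (-2*5*(-1))*2 = -10*(-1)*2 = 10*2 = 20)
o(4, (-4 + 0)*(-5))*(-105) = 20*(-105) = -2100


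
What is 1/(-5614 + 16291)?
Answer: 1/10677 ≈ 9.3659e-5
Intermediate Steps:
1/(-5614 + 16291) = 1/10677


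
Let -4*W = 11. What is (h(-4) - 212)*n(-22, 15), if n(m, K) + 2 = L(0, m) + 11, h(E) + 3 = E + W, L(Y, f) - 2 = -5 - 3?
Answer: -2661/4 ≈ -665.25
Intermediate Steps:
W = -11/4 (W = -1/4*11 = -11/4 ≈ -2.7500)
L(Y, f) = -6 (L(Y, f) = 2 + (-5 - 3) = 2 - 8 = -6)
h(E) = -23/4 + E (h(E) = -3 + (E - 11/4) = -3 + (-11/4 + E) = -23/4 + E)
n(m, K) = 3 (n(m, K) = -2 + (-6 + 11) = -2 + 5 = 3)
(h(-4) - 212)*n(-22, 15) = ((-23/4 - 4) - 212)*3 = (-39/4 - 212)*3 = -887/4*3 = -2661/4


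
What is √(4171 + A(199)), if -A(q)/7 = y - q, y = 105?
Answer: √4829 ≈ 69.491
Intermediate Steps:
A(q) = -735 + 7*q (A(q) = -7*(105 - q) = -735 + 7*q)
√(4171 + A(199)) = √(4171 + (-735 + 7*199)) = √(4171 + (-735 + 1393)) = √(4171 + 658) = √4829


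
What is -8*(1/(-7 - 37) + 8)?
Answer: -702/11 ≈ -63.818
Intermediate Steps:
-8*(1/(-7 - 37) + 8) = -8*(1/(-44) + 8) = -8*(-1/44 + 8) = -8*351/44 = -702/11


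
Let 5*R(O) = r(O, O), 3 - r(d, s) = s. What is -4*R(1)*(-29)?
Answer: 232/5 ≈ 46.400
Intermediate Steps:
r(d, s) = 3 - s
R(O) = 3/5 - O/5 (R(O) = (3 - O)/5 = 3/5 - O/5)
-4*R(1)*(-29) = -4*(3/5 - 1/5*1)*(-29) = -4*(3/5 - 1/5)*(-29) = -4*2/5*(-29) = -8/5*(-29) = 232/5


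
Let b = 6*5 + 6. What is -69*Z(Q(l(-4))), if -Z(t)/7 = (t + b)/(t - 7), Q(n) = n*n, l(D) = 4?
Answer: 8372/3 ≈ 2790.7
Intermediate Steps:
b = 36 (b = 30 + 6 = 36)
Q(n) = n²
Z(t) = -7*(36 + t)/(-7 + t) (Z(t) = -7*(t + 36)/(t - 7) = -7*(36 + t)/(-7 + t))
-69*Z(Q(l(-4))) = -483*(-36 - 1*4²)/(-7 + 4²) = -483*(-36 - 1*16)/(-7 + 16) = -483*(-36 - 16)/9 = -483*(-52)/9 = -69*(-364/9) = 8372/3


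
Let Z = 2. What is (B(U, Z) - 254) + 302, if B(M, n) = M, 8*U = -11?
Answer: 373/8 ≈ 46.625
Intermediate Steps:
U = -11/8 (U = (⅛)*(-11) = -11/8 ≈ -1.3750)
(B(U, Z) - 254) + 302 = (-11/8 - 254) + 302 = -2043/8 + 302 = 373/8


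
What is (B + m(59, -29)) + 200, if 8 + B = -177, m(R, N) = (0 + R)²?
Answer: 3496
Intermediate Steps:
m(R, N) = R²
B = -185 (B = -8 - 177 = -185)
(B + m(59, -29)) + 200 = (-185 + 59²) + 200 = (-185 + 3481) + 200 = 3296 + 200 = 3496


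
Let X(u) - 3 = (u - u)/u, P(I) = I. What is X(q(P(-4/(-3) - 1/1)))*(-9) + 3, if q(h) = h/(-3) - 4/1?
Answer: -24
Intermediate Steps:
q(h) = -4 - h/3 (q(h) = h*(-1/3) - 4*1 = -h/3 - 4 = -4 - h/3)
X(u) = 3 (X(u) = 3 + (u - u)/u = 3 + 0/u = 3 + 0 = 3)
X(q(P(-4/(-3) - 1/1)))*(-9) + 3 = 3*(-9) + 3 = -27 + 3 = -24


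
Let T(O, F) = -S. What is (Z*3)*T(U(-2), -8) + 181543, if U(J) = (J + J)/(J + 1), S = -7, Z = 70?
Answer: 183013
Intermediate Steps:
U(J) = 2*J/(1 + J) (U(J) = (2*J)/(1 + J) = 2*J/(1 + J))
T(O, F) = 7 (T(O, F) = -1*(-7) = 7)
(Z*3)*T(U(-2), -8) + 181543 = (70*3)*7 + 181543 = 210*7 + 181543 = 1470 + 181543 = 183013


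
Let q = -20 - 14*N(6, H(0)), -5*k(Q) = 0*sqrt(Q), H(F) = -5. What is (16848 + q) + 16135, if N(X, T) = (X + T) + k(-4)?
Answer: 32949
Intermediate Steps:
k(Q) = 0 (k(Q) = -0*sqrt(Q) = -1/5*0 = 0)
N(X, T) = T + X (N(X, T) = (X + T) + 0 = (T + X) + 0 = T + X)
q = -34 (q = -20 - 14*(-5 + 6) = -20 - 14*1 = -20 - 14 = -34)
(16848 + q) + 16135 = (16848 - 34) + 16135 = 16814 + 16135 = 32949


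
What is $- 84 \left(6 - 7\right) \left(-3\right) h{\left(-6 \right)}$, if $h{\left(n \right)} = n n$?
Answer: $-9072$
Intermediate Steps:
$h{\left(n \right)} = n^{2}$
$- 84 \left(6 - 7\right) \left(-3\right) h{\left(-6 \right)} = - 84 \left(6 - 7\right) \left(-3\right) \left(-6\right)^{2} = - 84 \left(\left(-1\right) \left(-3\right)\right) 36 = \left(-84\right) 3 \cdot 36 = \left(-252\right) 36 = -9072$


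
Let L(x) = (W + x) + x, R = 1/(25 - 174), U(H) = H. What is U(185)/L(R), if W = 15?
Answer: 27565/2233 ≈ 12.344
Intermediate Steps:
R = -1/149 (R = 1/(-149) = -1/149 ≈ -0.0067114)
L(x) = 15 + 2*x (L(x) = (15 + x) + x = 15 + 2*x)
U(185)/L(R) = 185/(15 + 2*(-1/149)) = 185/(15 - 2/149) = 185/(2233/149) = 185*(149/2233) = 27565/2233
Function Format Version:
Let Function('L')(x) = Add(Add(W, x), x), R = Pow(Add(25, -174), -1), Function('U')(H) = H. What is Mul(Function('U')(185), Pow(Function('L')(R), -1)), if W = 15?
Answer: Rational(27565, 2233) ≈ 12.344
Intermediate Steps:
R = Rational(-1, 149) (R = Pow(-149, -1) = Rational(-1, 149) ≈ -0.0067114)
Function('L')(x) = Add(15, Mul(2, x)) (Function('L')(x) = Add(Add(15, x), x) = Add(15, Mul(2, x)))
Mul(Function('U')(185), Pow(Function('L')(R), -1)) = Mul(185, Pow(Add(15, Mul(2, Rational(-1, 149))), -1)) = Mul(185, Pow(Add(15, Rational(-2, 149)), -1)) = Mul(185, Pow(Rational(2233, 149), -1)) = Mul(185, Rational(149, 2233)) = Rational(27565, 2233)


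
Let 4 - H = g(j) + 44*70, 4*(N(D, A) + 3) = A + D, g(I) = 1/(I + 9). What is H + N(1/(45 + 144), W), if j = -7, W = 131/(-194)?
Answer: -451676353/146664 ≈ -3079.7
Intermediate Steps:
W = -131/194 (W = 131*(-1/194) = -131/194 ≈ -0.67526)
g(I) = 1/(9 + I)
N(D, A) = -3 + A/4 + D/4 (N(D, A) = -3 + (A + D)/4 = -3 + (A/4 + D/4) = -3 + A/4 + D/4)
H = -6153/2 (H = 4 - (1/(9 - 7) + 44*70) = 4 - (1/2 + 3080) = 4 - (½ + 3080) = 4 - 1*6161/2 = 4 - 6161/2 = -6153/2 ≈ -3076.5)
H + N(1/(45 + 144), W) = -6153/2 + (-3 + (¼)*(-131/194) + 1/(4*(45 + 144))) = -6153/2 + (-3 - 131/776 + (¼)/189) = -6153/2 + (-3 - 131/776 + (¼)*(1/189)) = -6153/2 + (-3 - 131/776 + 1/756) = -6153/2 - 464557/146664 = -451676353/146664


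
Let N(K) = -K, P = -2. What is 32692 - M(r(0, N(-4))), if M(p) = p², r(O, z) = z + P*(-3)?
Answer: 32592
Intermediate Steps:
r(O, z) = 6 + z (r(O, z) = z - 2*(-3) = z + 6 = 6 + z)
32692 - M(r(0, N(-4))) = 32692 - (6 - 1*(-4))² = 32692 - (6 + 4)² = 32692 - 1*10² = 32692 - 1*100 = 32692 - 100 = 32592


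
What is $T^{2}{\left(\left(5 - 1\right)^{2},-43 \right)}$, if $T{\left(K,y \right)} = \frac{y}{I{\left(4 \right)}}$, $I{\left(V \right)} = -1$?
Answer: $1849$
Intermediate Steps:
$T{\left(K,y \right)} = - y$ ($T{\left(K,y \right)} = \frac{y}{-1} = y \left(-1\right) = - y$)
$T^{2}{\left(\left(5 - 1\right)^{2},-43 \right)} = \left(\left(-1\right) \left(-43\right)\right)^{2} = 43^{2} = 1849$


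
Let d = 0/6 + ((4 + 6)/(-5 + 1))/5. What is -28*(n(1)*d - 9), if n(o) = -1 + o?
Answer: 252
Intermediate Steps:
d = -1/2 (d = 0*(1/6) + (10/(-4))*(1/5) = 0 + (10*(-1/4))*(1/5) = 0 - 5/2*1/5 = 0 - 1/2 = -1/2 ≈ -0.50000)
-28*(n(1)*d - 9) = -28*((-1 + 1)*(-1/2) - 9) = -28*(0*(-1/2) - 9) = -28*(0 - 9) = -28*(-9) = 252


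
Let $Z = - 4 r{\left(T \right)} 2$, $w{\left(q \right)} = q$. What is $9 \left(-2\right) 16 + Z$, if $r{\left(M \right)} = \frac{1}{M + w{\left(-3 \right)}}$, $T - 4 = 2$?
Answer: $- \frac{872}{3} \approx -290.67$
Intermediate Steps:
$T = 6$ ($T = 4 + 2 = 6$)
$r{\left(M \right)} = \frac{1}{-3 + M}$ ($r{\left(M \right)} = \frac{1}{M - 3} = \frac{1}{-3 + M}$)
$Z = - \frac{8}{3}$ ($Z = - \frac{4}{-3 + 6} \cdot 2 = - \frac{4}{3} \cdot 2 = \left(-4\right) \frac{1}{3} \cdot 2 = \left(- \frac{4}{3}\right) 2 = - \frac{8}{3} \approx -2.6667$)
$9 \left(-2\right) 16 + Z = 9 \left(-2\right) 16 - \frac{8}{3} = \left(-18\right) 16 - \frac{8}{3} = -288 - \frac{8}{3} = - \frac{872}{3}$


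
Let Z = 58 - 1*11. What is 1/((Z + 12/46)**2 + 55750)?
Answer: 529/30673319 ≈ 1.7246e-5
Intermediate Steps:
Z = 47 (Z = 58 - 11 = 47)
1/((Z + 12/46)**2 + 55750) = 1/((47 + 12/46)**2 + 55750) = 1/((47 + 12*(1/46))**2 + 55750) = 1/((47 + 6/23)**2 + 55750) = 1/((1087/23)**2 + 55750) = 1/(1181569/529 + 55750) = 1/(30673319/529) = 529/30673319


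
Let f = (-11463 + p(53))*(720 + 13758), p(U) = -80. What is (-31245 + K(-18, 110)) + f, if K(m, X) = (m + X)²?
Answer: -167142335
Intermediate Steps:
K(m, X) = (X + m)²
f = -167119554 (f = (-11463 - 80)*(720 + 13758) = -11543*14478 = -167119554)
(-31245 + K(-18, 110)) + f = (-31245 + (110 - 18)²) - 167119554 = (-31245 + 92²) - 167119554 = (-31245 + 8464) - 167119554 = -22781 - 167119554 = -167142335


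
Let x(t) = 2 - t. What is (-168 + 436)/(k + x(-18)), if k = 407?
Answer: 268/427 ≈ 0.62764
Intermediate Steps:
(-168 + 436)/(k + x(-18)) = (-168 + 436)/(407 + (2 - 1*(-18))) = 268/(407 + (2 + 18)) = 268/(407 + 20) = 268/427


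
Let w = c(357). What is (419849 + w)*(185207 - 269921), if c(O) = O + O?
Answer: -35627573982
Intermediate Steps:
c(O) = 2*O
w = 714 (w = 2*357 = 714)
(419849 + w)*(185207 - 269921) = (419849 + 714)*(185207 - 269921) = 420563*(-84714) = -35627573982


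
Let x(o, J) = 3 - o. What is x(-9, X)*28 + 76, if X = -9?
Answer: 412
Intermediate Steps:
x(-9, X)*28 + 76 = (3 - 1*(-9))*28 + 76 = (3 + 9)*28 + 76 = 12*28 + 76 = 336 + 76 = 412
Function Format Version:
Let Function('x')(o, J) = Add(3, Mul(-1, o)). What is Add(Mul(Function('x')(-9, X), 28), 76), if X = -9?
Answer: 412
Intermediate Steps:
Add(Mul(Function('x')(-9, X), 28), 76) = Add(Mul(Add(3, Mul(-1, -9)), 28), 76) = Add(Mul(Add(3, 9), 28), 76) = Add(Mul(12, 28), 76) = Add(336, 76) = 412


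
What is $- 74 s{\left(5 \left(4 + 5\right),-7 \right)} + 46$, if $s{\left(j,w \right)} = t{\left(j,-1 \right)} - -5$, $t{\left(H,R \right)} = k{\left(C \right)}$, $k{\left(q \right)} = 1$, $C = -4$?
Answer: $-398$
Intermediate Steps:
$t{\left(H,R \right)} = 1$
$s{\left(j,w \right)} = 6$ ($s{\left(j,w \right)} = 1 - -5 = 1 + 5 = 6$)
$- 74 s{\left(5 \left(4 + 5\right),-7 \right)} + 46 = \left(-74\right) 6 + 46 = -444 + 46 = -398$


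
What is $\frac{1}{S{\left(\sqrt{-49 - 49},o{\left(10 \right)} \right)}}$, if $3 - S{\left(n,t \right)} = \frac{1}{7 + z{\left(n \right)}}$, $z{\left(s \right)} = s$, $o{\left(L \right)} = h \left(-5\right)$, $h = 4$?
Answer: $\frac{217}{641} - \frac{7 i \sqrt{2}}{1282} \approx 0.33853 - 0.0077219 i$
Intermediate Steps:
$o{\left(L \right)} = -20$ ($o{\left(L \right)} = 4 \left(-5\right) = -20$)
$S{\left(n,t \right)} = 3 - \frac{1}{7 + n}$
$\frac{1}{S{\left(\sqrt{-49 - 49},o{\left(10 \right)} \right)}} = \frac{1}{\frac{1}{7 + \sqrt{-49 - 49}} \left(20 + 3 \sqrt{-49 - 49}\right)} = \frac{1}{\frac{1}{7 + \sqrt{-98}} \left(20 + 3 \sqrt{-98}\right)} = \frac{1}{\frac{1}{7 + 7 i \sqrt{2}} \left(20 + 3 \cdot 7 i \sqrt{2}\right)} = \frac{1}{\frac{1}{7 + 7 i \sqrt{2}} \left(20 + 21 i \sqrt{2}\right)} = \frac{7 + 7 i \sqrt{2}}{20 + 21 i \sqrt{2}}$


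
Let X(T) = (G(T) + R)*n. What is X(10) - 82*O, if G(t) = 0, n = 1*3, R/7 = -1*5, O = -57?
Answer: 4569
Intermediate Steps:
R = -35 (R = 7*(-1*5) = 7*(-5) = -35)
n = 3
X(T) = -105 (X(T) = (0 - 35)*3 = -35*3 = -105)
X(10) - 82*O = -105 - 82*(-57) = -105 + 4674 = 4569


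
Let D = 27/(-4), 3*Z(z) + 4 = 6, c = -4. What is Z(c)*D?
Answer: -9/2 ≈ -4.5000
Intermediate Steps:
Z(z) = 2/3 (Z(z) = -4/3 + (1/3)*6 = -4/3 + 2 = 2/3)
D = -27/4 (D = 27*(-1/4) = -27/4 ≈ -6.7500)
Z(c)*D = (2/3)*(-27/4) = -9/2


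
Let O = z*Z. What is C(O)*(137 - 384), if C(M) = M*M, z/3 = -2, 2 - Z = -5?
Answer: -435708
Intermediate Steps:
Z = 7 (Z = 2 - 1*(-5) = 2 + 5 = 7)
z = -6 (z = 3*(-2) = -6)
O = -42 (O = -6*7 = -42)
C(M) = M**2
C(O)*(137 - 384) = (-42)**2*(137 - 384) = 1764*(-247) = -435708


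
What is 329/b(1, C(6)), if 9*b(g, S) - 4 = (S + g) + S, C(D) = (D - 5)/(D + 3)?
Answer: 567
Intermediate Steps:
C(D) = (-5 + D)/(3 + D)
b(g, S) = 4/9 + g/9 + 2*S/9 (b(g, S) = 4/9 + ((S + g) + S)/9 = 4/9 + (g + 2*S)/9 = 4/9 + (g/9 + 2*S/9) = 4/9 + g/9 + 2*S/9)
329/b(1, C(6)) = 329/(4/9 + (⅑)*1 + 2*((-5 + 6)/(3 + 6))/9) = 329/(4/9 + ⅑ + 2*(1/9)/9) = 329/(4/9 + ⅑ + 2*((⅑)*1)/9) = 329/(4/9 + ⅑ + (2/9)*(⅑)) = 329/(4/9 + ⅑ + 2/81) = 329/(47/81) = 329*(81/47) = 567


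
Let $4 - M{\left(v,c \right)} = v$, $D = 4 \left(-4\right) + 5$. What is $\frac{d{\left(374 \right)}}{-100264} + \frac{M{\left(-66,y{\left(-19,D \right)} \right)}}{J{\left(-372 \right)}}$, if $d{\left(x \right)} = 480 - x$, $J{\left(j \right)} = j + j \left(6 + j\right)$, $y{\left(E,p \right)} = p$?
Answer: $- \frac{184355}{340346148} \approx -0.00054167$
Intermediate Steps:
$D = -11$ ($D = -16 + 5 = -11$)
$M{\left(v,c \right)} = 4 - v$
$\frac{d{\left(374 \right)}}{-100264} + \frac{M{\left(-66,y{\left(-19,D \right)} \right)}}{J{\left(-372 \right)}} = \frac{480 - 374}{-100264} + \frac{4 - -66}{\left(-372\right) \left(7 - 372\right)} = \left(480 - 374\right) \left(- \frac{1}{100264}\right) + \frac{4 + 66}{\left(-372\right) \left(-365\right)} = 106 \left(- \frac{1}{100264}\right) + \frac{70}{135780} = - \frac{53}{50132} + 70 \cdot \frac{1}{135780} = - \frac{53}{50132} + \frac{7}{13578} = - \frac{184355}{340346148}$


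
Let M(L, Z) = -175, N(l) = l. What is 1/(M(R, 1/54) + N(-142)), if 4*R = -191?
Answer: -1/317 ≈ -0.0031546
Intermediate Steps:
R = -191/4 (R = (¼)*(-191) = -191/4 ≈ -47.750)
1/(M(R, 1/54) + N(-142)) = 1/(-175 - 142) = 1/(-317) = -1/317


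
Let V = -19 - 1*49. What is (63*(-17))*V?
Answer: 72828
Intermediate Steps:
V = -68 (V = -19 - 49 = -68)
(63*(-17))*V = (63*(-17))*(-68) = -1071*(-68) = 72828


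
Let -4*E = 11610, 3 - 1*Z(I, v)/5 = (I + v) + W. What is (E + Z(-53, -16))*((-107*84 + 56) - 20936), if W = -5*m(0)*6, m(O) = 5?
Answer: 53538390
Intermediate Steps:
W = -150 (W = -5*5*6 = -25*6 = -150)
Z(I, v) = 765 - 5*I - 5*v (Z(I, v) = 15 - 5*((I + v) - 150) = 15 - 5*(-150 + I + v) = 15 + (750 - 5*I - 5*v) = 765 - 5*I - 5*v)
E = -5805/2 (E = -¼*11610 = -5805/2 ≈ -2902.5)
(E + Z(-53, -16))*((-107*84 + 56) - 20936) = (-5805/2 + (765 - 5*(-53) - 5*(-16)))*((-107*84 + 56) - 20936) = (-5805/2 + (765 + 265 + 80))*((-8988 + 56) - 20936) = (-5805/2 + 1110)*(-8932 - 20936) = -3585/2*(-29868) = 53538390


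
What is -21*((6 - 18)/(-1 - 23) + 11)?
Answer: -483/2 ≈ -241.50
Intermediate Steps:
-21*((6 - 18)/(-1 - 23) + 11) = -21*(-12/(-24) + 11) = -21*(-12*(-1/24) + 11) = -21*(1/2 + 11) = -21*23/2 = -483/2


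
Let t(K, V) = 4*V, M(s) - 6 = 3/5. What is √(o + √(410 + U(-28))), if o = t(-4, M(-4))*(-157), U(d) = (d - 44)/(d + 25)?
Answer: √(-103620 + 25*√434)/5 ≈ 64.218*I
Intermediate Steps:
M(s) = 33/5 (M(s) = 6 + 3/5 = 6 + 3*(⅕) = 6 + ⅗ = 33/5)
U(d) = (-44 + d)/(25 + d)
o = -20724/5 (o = (4*(33/5))*(-157) = (132/5)*(-157) = -20724/5 ≈ -4144.8)
√(o + √(410 + U(-28))) = √(-20724/5 + √(410 + (-44 - 28)/(25 - 28))) = √(-20724/5 + √(410 - 72/(-3))) = √(-20724/5 + √(410 - ⅓*(-72))) = √(-20724/5 + √(410 + 24)) = √(-20724/5 + √434)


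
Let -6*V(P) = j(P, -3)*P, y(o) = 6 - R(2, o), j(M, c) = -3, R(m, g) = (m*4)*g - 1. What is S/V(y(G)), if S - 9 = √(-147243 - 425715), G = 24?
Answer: -18/185 - 6*I*√63662/185 ≈ -0.097297 - 8.1831*I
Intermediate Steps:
R(m, g) = -1 + 4*g*m (R(m, g) = (4*m)*g - 1 = 4*g*m - 1 = -1 + 4*g*m)
y(o) = 7 - 8*o (y(o) = 6 - (-1 + 4*o*2) = 6 - (-1 + 8*o) = 6 + (1 - 8*o) = 7 - 8*o)
S = 9 + 3*I*√63662 (S = 9 + √(-147243 - 425715) = 9 + √(-572958) = 9 + 3*I*√63662 ≈ 9.0 + 756.94*I)
V(P) = P/2 (V(P) = -(-1)*P/2 = P/2)
S/V(y(G)) = (9 + 3*I*√63662)/(((7 - 8*24)/2)) = (9 + 3*I*√63662)/(((7 - 192)/2)) = (9 + 3*I*√63662)/(((½)*(-185))) = (9 + 3*I*√63662)/(-185/2) = (9 + 3*I*√63662)*(-2/185) = -18/185 - 6*I*√63662/185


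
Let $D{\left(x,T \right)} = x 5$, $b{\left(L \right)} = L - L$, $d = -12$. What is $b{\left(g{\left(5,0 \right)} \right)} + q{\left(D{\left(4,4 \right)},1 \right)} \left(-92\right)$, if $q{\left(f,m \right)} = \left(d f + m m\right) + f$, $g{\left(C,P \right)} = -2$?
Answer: $20148$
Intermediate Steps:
$b{\left(L \right)} = 0$
$D{\left(x,T \right)} = 5 x$
$q{\left(f,m \right)} = m^{2} - 11 f$ ($q{\left(f,m \right)} = \left(- 12 f + m m\right) + f = \left(- 12 f + m^{2}\right) + f = \left(m^{2} - 12 f\right) + f = m^{2} - 11 f$)
$b{\left(g{\left(5,0 \right)} \right)} + q{\left(D{\left(4,4 \right)},1 \right)} \left(-92\right) = 0 + \left(1^{2} - 11 \cdot 5 \cdot 4\right) \left(-92\right) = 0 + \left(1 - 220\right) \left(-92\right) = 0 - -20148 = 0 + 20148 = 20148$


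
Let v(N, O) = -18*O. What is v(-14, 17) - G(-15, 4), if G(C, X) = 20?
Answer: -326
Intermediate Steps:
v(-14, 17) - G(-15, 4) = -18*17 - 1*20 = -306 - 20 = -326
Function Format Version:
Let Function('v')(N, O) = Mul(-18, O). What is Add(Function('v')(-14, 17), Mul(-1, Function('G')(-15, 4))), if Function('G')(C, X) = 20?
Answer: -326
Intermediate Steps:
Add(Function('v')(-14, 17), Mul(-1, Function('G')(-15, 4))) = Add(Mul(-18, 17), Mul(-1, 20)) = Add(-306, -20) = -326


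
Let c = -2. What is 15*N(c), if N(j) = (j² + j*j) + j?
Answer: 90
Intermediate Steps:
N(j) = j + 2*j² (N(j) = (j² + j²) + j = 2*j² + j = j + 2*j²)
15*N(c) = 15*(-2*(1 + 2*(-2))) = 15*(-2*(1 - 4)) = 15*(-2*(-3)) = 15*6 = 90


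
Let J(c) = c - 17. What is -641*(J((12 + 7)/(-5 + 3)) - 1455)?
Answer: 1899283/2 ≈ 9.4964e+5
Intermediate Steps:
J(c) = -17 + c
-641*(J((12 + 7)/(-5 + 3)) - 1455) = -641*((-17 + (12 + 7)/(-5 + 3)) - 1455) = -641*((-17 + 19/(-2)) - 1455) = -641*((-17 + 19*(-½)) - 1455) = -641*((-17 - 19/2) - 1455) = -641*(-53/2 - 1455) = -641*(-2963/2) = 1899283/2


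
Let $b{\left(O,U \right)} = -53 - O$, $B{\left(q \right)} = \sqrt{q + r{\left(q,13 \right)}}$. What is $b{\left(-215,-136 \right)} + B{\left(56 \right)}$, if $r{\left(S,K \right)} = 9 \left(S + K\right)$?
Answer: $162 + \sqrt{677} \approx 188.02$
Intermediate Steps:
$r{\left(S,K \right)} = 9 K + 9 S$ ($r{\left(S,K \right)} = 9 \left(K + S\right) = 9 K + 9 S$)
$B{\left(q \right)} = \sqrt{117 + 10 q}$ ($B{\left(q \right)} = \sqrt{q + \left(9 \cdot 13 + 9 q\right)} = \sqrt{q + \left(117 + 9 q\right)} = \sqrt{117 + 10 q}$)
$b{\left(-215,-136 \right)} + B{\left(56 \right)} = \left(-53 - -215\right) + \sqrt{117 + 10 \cdot 56} = \left(-53 + 215\right) + \sqrt{117 + 560} = 162 + \sqrt{677}$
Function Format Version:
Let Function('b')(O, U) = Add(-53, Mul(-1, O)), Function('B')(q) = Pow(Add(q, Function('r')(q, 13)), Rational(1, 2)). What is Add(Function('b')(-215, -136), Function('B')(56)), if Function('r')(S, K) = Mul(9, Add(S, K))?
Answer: Add(162, Pow(677, Rational(1, 2))) ≈ 188.02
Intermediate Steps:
Function('r')(S, K) = Add(Mul(9, K), Mul(9, S)) (Function('r')(S, K) = Mul(9, Add(K, S)) = Add(Mul(9, K), Mul(9, S)))
Function('B')(q) = Pow(Add(117, Mul(10, q)), Rational(1, 2)) (Function('B')(q) = Pow(Add(q, Add(Mul(9, 13), Mul(9, q))), Rational(1, 2)) = Pow(Add(q, Add(117, Mul(9, q))), Rational(1, 2)) = Pow(Add(117, Mul(10, q)), Rational(1, 2)))
Add(Function('b')(-215, -136), Function('B')(56)) = Add(Add(-53, Mul(-1, -215)), Pow(Add(117, Mul(10, 56)), Rational(1, 2))) = Add(Add(-53, 215), Pow(Add(117, 560), Rational(1, 2))) = Add(162, Pow(677, Rational(1, 2)))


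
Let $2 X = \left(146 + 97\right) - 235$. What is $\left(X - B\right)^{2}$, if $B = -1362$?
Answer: $1865956$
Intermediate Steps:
$X = 4$ ($X = \frac{\left(146 + 97\right) - 235}{2} = \frac{243 - 235}{2} = \frac{1}{2} \cdot 8 = 4$)
$\left(X - B\right)^{2} = \left(4 - -1362\right)^{2} = \left(4 + 1362\right)^{2} = 1366^{2} = 1865956$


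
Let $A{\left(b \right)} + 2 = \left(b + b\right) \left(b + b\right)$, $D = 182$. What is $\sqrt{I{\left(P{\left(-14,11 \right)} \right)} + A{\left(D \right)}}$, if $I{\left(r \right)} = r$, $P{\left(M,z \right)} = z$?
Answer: $\sqrt{132505} \approx 364.01$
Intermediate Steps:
$A{\left(b \right)} = -2 + 4 b^{2}$ ($A{\left(b \right)} = -2 + \left(b + b\right) \left(b + b\right) = -2 + 2 b 2 b = -2 + 4 b^{2}$)
$\sqrt{I{\left(P{\left(-14,11 \right)} \right)} + A{\left(D \right)}} = \sqrt{11 - \left(2 - 4 \cdot 182^{2}\right)} = \sqrt{11 + \left(-2 + 4 \cdot 33124\right)} = \sqrt{11 + \left(-2 + 132496\right)} = \sqrt{11 + 132494} = \sqrt{132505}$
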